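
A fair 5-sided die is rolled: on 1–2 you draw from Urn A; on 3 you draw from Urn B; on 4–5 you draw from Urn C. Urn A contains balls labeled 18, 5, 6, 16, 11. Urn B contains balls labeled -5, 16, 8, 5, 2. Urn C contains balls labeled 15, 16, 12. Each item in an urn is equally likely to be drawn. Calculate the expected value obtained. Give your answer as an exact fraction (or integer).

E[X | Urn A] = (18 + 5 + 6 + 16 + 11)/5 = 56/5
E[X | Urn B] = (-5 + 16 + 8 + 5 + 2)/5 = 26/5
E[X | Urn C] = (15 + 16 + 12)/3 = 43/3
E[X] = (2/5)·56/5 + (1/5)·26/5 + (2/5)·43/3 = 844/75

844/75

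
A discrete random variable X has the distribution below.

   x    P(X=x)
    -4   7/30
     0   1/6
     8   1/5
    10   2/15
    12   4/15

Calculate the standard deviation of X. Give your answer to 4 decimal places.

E[X] = 26/5, E[X²] = 1024/15
Var(X) = E[X²] − (E[X])² = 1024/15 − 676/25 = 3092/75
SD(X) = √(3092/75) ≈ 6.4208

6.4208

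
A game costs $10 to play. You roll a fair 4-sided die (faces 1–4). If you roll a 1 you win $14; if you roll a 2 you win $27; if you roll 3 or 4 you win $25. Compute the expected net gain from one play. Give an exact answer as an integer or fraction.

51/4 dollars

E[payout] = (1/4)·14 + (1/2)·25 + (1/4)·27 = 91/4
Expected profit = 91/4 − 10 = 51/4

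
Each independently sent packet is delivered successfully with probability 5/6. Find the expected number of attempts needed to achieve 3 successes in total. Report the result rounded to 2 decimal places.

3.60

By linearity (sum of 3 independent geometric waits), E[trials] = 3/p = 3/(5/6) = 18/5.
≈ 3.60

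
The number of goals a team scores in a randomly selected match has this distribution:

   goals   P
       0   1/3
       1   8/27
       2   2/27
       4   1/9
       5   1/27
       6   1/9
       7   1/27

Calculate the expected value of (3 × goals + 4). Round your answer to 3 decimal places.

E[3x+4] = (1/3)·4 + (8/27)·7 + (2/27)·10 + (1/9)·16 + (1/27)·19 + (1/9)·22 + (1/27)·25
     = 10 ≈ 10.000

10.000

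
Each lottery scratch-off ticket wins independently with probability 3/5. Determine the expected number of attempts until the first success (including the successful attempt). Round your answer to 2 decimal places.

1.67

For a geometric distribution, E[trials] = 1/p = 1/(3/5) = 5/3.
≈ 1.67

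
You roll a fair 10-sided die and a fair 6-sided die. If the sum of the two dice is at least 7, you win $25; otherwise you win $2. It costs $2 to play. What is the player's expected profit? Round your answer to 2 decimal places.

E[payout] = (1/4)·2 + (3/4)·25 = 77/4
Expected profit = 77/4 − 2 = 69/4 ≈ $17.25

$17.25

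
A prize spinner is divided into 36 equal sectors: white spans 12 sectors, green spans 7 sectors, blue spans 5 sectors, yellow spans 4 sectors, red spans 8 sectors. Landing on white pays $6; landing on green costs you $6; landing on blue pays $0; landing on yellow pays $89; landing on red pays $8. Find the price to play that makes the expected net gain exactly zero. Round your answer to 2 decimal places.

E[payout] = (12/36)·6 + (7/36)·(-6) + (5/36)·0 + (4/36)·89 + (8/36)·8 = 25/2
Fair fee = E[payout] = 25/2 ≈ $12.50

$12.50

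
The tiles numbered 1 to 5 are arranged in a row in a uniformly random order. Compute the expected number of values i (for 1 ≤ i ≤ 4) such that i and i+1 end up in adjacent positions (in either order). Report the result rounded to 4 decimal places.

1.6000

For each i ∈ {1,…,4}, let Xᵢ = 1 if i and i+1 are adjacent. P(Xᵢ=1) = 2·(5−1)!/5! = 2/5.
By linearity, E[ΣXᵢ] = (4)·(2/5) = 8/5.
≈ 1.6000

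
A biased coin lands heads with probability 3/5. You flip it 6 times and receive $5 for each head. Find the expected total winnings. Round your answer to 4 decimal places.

E[#heads] = 6·3/5 = 18/5 (linearity over flips).
E[winnings] = 5·18/5 = 18.
≈ 18.0000

$18.0000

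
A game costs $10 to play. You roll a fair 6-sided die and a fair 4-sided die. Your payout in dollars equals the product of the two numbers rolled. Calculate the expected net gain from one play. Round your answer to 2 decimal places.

-$1.25

Distribution of the product of the two numbers rolled: 1 w.p. 1/24, 2 w.p. 1/12, 3 w.p. 1/12, 4 w.p. 1/8, 5 w.p. 1/24, 6 w.p. 1/8, …
E[payout] = (1/24)·1 + (1/12)·2 + (1/12)·3 + (1/8)·4 + (1/24)·5 + (1/8)·6 + (1/12)·8 + (1/24)·9 + (1/24)·10 + (1/8)·12 + (1/24)·15 + (1/24)·16 + (1/24)·18 + (1/24)·20 + (1/24)·24 = 35/4
Expected profit = 35/4 − 10 = -5/4 ≈ -$1.25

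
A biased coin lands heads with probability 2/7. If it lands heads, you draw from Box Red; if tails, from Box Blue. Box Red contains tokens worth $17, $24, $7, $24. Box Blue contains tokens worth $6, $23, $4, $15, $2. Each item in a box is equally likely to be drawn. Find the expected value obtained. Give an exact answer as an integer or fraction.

E[X | Box Red] = (17 + 24 + 7 + 24)/4 = 18
E[X | Box Blue] = (6 + 23 + 4 + 15 + 2)/5 = 10
E[X] = (2/7)·18 + (5/7)·10 = 86/7

86/7 dollars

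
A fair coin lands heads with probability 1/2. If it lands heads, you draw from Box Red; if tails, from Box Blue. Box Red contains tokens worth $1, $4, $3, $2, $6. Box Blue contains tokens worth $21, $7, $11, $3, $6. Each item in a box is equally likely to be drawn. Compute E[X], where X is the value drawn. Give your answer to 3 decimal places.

$6.400

E[X | Box Red] = (1 + 4 + 3 + 2 + 6)/5 = 16/5
E[X | Box Blue] = (21 + 7 + 11 + 3 + 6)/5 = 48/5
E[X] = (1/2)·16/5 + (1/2)·48/5 = 32/5 ≈ 6.400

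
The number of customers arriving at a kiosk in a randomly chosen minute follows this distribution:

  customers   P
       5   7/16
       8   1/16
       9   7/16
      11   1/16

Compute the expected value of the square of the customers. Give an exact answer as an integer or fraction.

E[X²] = (7/16)·25 + (1/16)·64 + (7/16)·81 + (1/16)·121
     = 927/16

927/16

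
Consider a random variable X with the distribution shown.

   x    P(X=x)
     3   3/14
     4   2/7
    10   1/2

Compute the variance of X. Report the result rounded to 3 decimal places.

10.454

E[X] = (3/14)·3 + (2/7)·4 + (1/2)·10 = 95/14
E[X²] = (3/14)·9 + (2/7)·16 + (1/2)·100 = 113/2
Var(X) = 113/2 − (95/14)² = 2049/196 ≈ 10.454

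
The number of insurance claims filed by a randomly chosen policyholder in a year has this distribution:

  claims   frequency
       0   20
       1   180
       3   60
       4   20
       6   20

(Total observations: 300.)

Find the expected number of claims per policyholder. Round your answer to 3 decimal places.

Total = 300, so P(claims=0) = 20/300, etc.
E[X] = (1/15)·0 + (3/5)·1 + (1/5)·3 + (1/15)·4 + (1/15)·6
     = 28/15 ≈ 1.867

1.867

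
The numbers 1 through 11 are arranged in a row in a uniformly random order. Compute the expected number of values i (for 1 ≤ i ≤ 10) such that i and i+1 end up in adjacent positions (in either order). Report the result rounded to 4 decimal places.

1.8182

For each i ∈ {1,…,10}, let Xᵢ = 1 if i and i+1 are adjacent. P(Xᵢ=1) = 2·(11−1)!/11! = 2/11.
By linearity, E[ΣXᵢ] = (10)·(2/11) = 20/11.
≈ 1.8182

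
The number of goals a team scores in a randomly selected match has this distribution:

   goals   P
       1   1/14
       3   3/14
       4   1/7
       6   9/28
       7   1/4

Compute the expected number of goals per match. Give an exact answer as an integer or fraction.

139/28

E[X] = (1/14)·1 + (3/14)·3 + (1/7)·4 + (9/28)·6 + (1/4)·7
     = 139/28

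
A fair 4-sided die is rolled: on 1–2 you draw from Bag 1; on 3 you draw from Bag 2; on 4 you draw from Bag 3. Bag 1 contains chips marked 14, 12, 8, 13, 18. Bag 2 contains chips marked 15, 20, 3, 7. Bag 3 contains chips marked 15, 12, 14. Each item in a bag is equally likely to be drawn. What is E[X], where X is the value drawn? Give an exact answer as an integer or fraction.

611/48

E[X | Bag 1] = (14 + 12 + 8 + 13 + 18)/5 = 13
E[X | Bag 2] = (15 + 20 + 3 + 7)/4 = 45/4
E[X | Bag 3] = (15 + 12 + 14)/3 = 41/3
E[X] = (1/2)·13 + (1/4)·45/4 + (1/4)·41/3 = 611/48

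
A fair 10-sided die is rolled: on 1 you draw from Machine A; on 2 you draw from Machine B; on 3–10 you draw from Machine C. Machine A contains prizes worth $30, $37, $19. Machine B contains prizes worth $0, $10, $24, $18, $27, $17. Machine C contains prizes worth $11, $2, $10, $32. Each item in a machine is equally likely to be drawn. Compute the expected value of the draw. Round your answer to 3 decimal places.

$15.467

E[X | Machine A] = (30 + 37 + 19)/3 = 86/3
E[X | Machine B] = (0 + 10 + 24 + 18 + 27 + 17)/6 = 16
E[X | Machine C] = (11 + 2 + 10 + 32)/4 = 55/4
E[X] = (1/10)·86/3 + (1/10)·16 + (4/5)·55/4 = 232/15 ≈ 15.467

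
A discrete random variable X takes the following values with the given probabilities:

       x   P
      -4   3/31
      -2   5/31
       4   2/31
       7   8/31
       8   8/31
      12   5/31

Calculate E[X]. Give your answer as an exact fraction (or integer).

E[X] = (3/31)·(-4) + (5/31)·(-2) + (2/31)·4 + (8/31)·7 + (8/31)·8 + (5/31)·12
     = 166/31

166/31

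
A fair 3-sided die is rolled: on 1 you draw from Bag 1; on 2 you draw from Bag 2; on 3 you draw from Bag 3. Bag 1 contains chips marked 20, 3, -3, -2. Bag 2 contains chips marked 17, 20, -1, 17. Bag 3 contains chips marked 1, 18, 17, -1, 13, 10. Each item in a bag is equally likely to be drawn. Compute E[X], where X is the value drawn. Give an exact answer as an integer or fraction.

E[X | Bag 1] = (20 + 3 − 3 − 2)/4 = 9/2
E[X | Bag 2] = (17 + 20 − 1 + 17)/4 = 53/4
E[X | Bag 3] = (1 + 18 + 17 − 1 + 13 + 10)/6 = 29/3
E[X] = (1/3)·9/2 + (1/3)·53/4 + (1/3)·29/3 = 329/36

329/36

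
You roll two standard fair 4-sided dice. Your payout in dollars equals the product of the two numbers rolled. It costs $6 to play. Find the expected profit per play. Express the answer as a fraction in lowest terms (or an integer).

Distribution of the product of the two numbers rolled: 1 w.p. 1/16, 2 w.p. 1/8, 3 w.p. 1/8, 4 w.p. 3/16, 6 w.p. 1/8, 8 w.p. 1/8, …
E[payout] = (1/16)·1 + (1/8)·2 + (1/8)·3 + (3/16)·4 + (1/8)·6 + (1/8)·8 + (1/16)·9 + (1/8)·12 + (1/16)·16 = 25/4
Expected profit = 25/4 − 6 = 1/4

1/4 dollars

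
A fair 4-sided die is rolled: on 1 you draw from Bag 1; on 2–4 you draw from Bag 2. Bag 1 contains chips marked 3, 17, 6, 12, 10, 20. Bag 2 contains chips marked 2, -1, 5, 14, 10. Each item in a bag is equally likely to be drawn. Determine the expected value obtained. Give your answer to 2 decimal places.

E[X | Bag 1] = (3 + 17 + 6 + 12 + 10 + 20)/6 = 34/3
E[X | Bag 2] = (2 − 1 + 5 + 14 + 10)/5 = 6
E[X] = (1/4)·34/3 + (3/4)·6 = 22/3 ≈ 7.33

7.33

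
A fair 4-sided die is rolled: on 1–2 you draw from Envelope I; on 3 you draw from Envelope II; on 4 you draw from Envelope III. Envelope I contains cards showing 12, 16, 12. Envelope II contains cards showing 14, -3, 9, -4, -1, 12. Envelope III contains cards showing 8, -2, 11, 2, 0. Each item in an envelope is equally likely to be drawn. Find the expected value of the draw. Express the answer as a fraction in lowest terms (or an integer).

E[X | Envelope I] = (12 + 16 + 12)/3 = 40/3
E[X | Envelope II] = (14 − 3 + 9 − 4 − 1 + 12)/6 = 9/2
E[X | Envelope III] = (8 − 2 + 11 + 2 + 0)/5 = 19/5
E[X] = (1/2)·40/3 + (1/4)·9/2 + (1/4)·19/5 = 1049/120

1049/120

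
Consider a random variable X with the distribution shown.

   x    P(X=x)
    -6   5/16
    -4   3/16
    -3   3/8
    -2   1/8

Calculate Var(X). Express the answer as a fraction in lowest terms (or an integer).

17/8

E[X] = (5/16)·(-6) + (3/16)·(-4) + (3/8)·(-3) + (1/8)·(-2) = -4
E[X²] = (5/16)·36 + (3/16)·16 + (3/8)·9 + (1/8)·4 = 145/8
Var(X) = 145/8 − (-4)² = 17/8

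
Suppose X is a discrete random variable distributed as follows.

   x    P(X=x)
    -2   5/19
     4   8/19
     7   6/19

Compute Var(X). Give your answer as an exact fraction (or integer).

E[X] = (5/19)·(-2) + (8/19)·4 + (6/19)·7 = 64/19
E[X²] = (5/19)·4 + (8/19)·16 + (6/19)·49 = 442/19
Var(X) = 442/19 − (64/19)² = 4302/361

4302/361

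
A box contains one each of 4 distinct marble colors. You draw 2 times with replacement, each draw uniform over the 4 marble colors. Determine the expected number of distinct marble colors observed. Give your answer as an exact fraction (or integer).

Let Xⱼ=1 if type j appears at least once. P(Xⱼ=1) = 1 − ((4−1)/4)^2 = 7/16.
E[#distinct] = 4·7/16 = 7/4.

7/4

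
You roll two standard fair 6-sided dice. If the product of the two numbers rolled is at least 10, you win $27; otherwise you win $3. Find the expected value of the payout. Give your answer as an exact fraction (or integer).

E[payout] = (17/36)·3 + (19/36)·27 = 47/3

47/3 dollars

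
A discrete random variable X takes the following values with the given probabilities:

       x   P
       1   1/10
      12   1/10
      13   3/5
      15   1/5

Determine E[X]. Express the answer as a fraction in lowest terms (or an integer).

121/10

E[X] = (1/10)·1 + (1/10)·12 + (3/5)·13 + (1/5)·15
     = 121/10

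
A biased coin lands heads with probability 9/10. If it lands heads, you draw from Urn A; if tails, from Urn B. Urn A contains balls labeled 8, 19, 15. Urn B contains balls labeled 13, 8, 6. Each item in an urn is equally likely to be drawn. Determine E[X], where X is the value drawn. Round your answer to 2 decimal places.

13.50

E[X | Urn A] = (8 + 19 + 15)/3 = 14
E[X | Urn B] = (13 + 8 + 6)/3 = 9
E[X] = (9/10)·14 + (1/10)·9 = 27/2 ≈ 13.50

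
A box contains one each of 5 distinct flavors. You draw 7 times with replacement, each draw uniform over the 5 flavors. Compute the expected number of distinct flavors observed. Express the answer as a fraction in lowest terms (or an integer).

Let Xⱼ=1 if type j appears at least once. P(Xⱼ=1) = 1 − ((5−1)/5)^7 = 61741/78125.
E[#distinct] = 5·61741/78125 = 61741/15625.

61741/15625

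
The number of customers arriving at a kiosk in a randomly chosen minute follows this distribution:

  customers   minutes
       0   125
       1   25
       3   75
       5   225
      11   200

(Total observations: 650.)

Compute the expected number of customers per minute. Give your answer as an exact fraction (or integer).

Total = 650, so P(customers=0) = 125/650, etc.
E[X] = (5/26)·0 + (1/26)·1 + (3/26)·3 + (9/26)·5 + (4/13)·11
     = 11/2

11/2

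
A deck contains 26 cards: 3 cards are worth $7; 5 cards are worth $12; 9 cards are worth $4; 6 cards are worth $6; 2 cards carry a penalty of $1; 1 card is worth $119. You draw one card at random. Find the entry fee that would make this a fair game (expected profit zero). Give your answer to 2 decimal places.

$10.38

E[payout] = (3/26)·7 + (5/26)·12 + (9/26)·4 + (6/26)·6 + (2/26)·(-1) + (1/26)·119 = 135/13
Fair fee = E[payout] = 135/13 ≈ $10.38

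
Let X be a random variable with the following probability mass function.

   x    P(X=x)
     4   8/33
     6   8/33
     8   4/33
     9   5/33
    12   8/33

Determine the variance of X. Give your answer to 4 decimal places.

E[X] = (8/33)·4 + (8/33)·6 + (4/33)·8 + (5/33)·9 + (8/33)·12 = 23/3
E[X²] = (8/33)·16 + (8/33)·36 + (4/33)·64 + (5/33)·81 + (8/33)·144 = 743/11
Var(X) = 743/11 − (23/3)² = 868/99 ≈ 8.7677

8.7677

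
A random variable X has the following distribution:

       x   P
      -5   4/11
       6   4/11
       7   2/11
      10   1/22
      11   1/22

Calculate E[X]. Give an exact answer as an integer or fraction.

E[X] = (4/11)·(-5) + (4/11)·6 + (2/11)·7 + (1/22)·10 + (1/22)·11
     = 57/22

57/22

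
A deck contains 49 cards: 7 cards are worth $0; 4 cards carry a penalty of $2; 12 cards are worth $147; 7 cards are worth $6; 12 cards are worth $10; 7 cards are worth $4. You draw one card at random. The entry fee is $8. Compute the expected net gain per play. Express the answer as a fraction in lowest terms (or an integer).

222/7 dollars

E[payout] = (7/49)·0 + (4/49)·(-2) + (12/49)·147 + (7/49)·6 + (12/49)·10 + (7/49)·4 = 278/7
Expected profit = 278/7 − 8 = 222/7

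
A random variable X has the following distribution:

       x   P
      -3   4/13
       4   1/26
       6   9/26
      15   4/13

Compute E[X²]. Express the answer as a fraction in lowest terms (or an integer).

E[X²] = (4/13)·9 + (1/26)·16 + (9/26)·36 + (4/13)·225
     = 1106/13

1106/13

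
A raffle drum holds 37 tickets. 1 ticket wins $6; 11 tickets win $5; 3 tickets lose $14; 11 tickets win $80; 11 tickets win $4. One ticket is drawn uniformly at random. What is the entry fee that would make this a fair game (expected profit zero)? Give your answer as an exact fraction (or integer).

943/37 dollars

E[payout] = (1/37)·6 + (11/37)·5 + (3/37)·(-14) + (11/37)·80 + (11/37)·4 = 943/37
Fair fee = E[payout] = 943/37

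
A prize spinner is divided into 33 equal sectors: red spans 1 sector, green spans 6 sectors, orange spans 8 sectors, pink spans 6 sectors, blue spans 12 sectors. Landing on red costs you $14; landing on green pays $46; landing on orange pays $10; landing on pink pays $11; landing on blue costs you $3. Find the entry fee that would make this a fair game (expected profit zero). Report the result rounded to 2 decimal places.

$11.27

E[payout] = (1/33)·(-14) + (6/33)·46 + (8/33)·10 + (6/33)·11 + (12/33)·(-3) = 124/11
Fair fee = E[payout] = 124/11 ≈ $11.27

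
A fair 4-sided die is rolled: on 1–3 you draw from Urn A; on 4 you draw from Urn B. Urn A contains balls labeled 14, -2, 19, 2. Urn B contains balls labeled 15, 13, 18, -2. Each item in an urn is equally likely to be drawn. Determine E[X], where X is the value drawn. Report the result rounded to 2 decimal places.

E[X | Urn A] = (14 − 2 + 19 + 2)/4 = 33/4
E[X | Urn B] = (15 + 13 + 18 − 2)/4 = 11
E[X] = (3/4)·33/4 + (1/4)·11 = 143/16 ≈ 8.94

8.94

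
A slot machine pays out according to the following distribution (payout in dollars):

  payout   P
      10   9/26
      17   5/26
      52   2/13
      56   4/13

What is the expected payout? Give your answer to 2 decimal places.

$31.96

E[X] = (9/26)·10 + (5/26)·17 + (2/13)·52 + (4/13)·56
     = 831/26 ≈ 31.96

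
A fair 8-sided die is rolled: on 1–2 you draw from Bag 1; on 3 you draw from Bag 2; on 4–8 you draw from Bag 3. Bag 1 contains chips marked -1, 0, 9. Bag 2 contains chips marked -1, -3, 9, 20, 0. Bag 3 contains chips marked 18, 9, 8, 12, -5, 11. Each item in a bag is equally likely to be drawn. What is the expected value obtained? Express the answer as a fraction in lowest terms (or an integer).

109/16

E[X | Bag 1] = (-1 + 0 + 9)/3 = 8/3
E[X | Bag 2] = (-1 − 3 + 9 + 20 + 0)/5 = 5
E[X | Bag 3] = (18 + 9 + 8 + 12 − 5 + 11)/6 = 53/6
E[X] = (1/4)·8/3 + (1/8)·5 + (5/8)·53/6 = 109/16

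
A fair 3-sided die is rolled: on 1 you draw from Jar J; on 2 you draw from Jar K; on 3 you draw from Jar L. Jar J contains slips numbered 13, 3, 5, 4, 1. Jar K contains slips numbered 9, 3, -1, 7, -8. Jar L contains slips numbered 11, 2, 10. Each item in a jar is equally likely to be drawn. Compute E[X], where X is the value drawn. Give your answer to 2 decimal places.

4.96

E[X | Jar J] = (13 + 3 + 5 + 4 + 1)/5 = 26/5
E[X | Jar K] = (9 + 3 − 1 + 7 − 8)/5 = 2
E[X | Jar L] = (11 + 2 + 10)/3 = 23/3
E[X] = (1/3)·26/5 + (1/3)·2 + (1/3)·23/3 = 223/45 ≈ 4.96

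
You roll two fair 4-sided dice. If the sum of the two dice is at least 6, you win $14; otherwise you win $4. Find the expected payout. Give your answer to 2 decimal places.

E[payout] = (5/8)·4 + (3/8)·14 = 31/4
≈ $7.75

$7.75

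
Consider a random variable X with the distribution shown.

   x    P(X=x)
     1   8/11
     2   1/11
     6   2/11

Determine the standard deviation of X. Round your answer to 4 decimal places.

1.9069

E[X] = 2, E[X²] = 84/11
Var(X) = E[X²] − (E[X])² = 84/11 − 4 = 40/11
SD(X) = √(40/11) ≈ 1.9069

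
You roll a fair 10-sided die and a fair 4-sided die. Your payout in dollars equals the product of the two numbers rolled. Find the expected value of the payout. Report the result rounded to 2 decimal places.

Distribution of the product of the two numbers rolled: 1 w.p. 1/40, 2 w.p. 1/20, 3 w.p. 1/20, 4 w.p. 3/40, 5 w.p. 1/40, 6 w.p. 3/40, …
E[payout] = (1/40)·1 + (1/20)·2 + (1/20)·3 + (3/40)·4 + (1/40)·5 + (3/40)·6 + (1/40)·7 + (3/40)·8 + (1/20)·9 + (1/20)·10 + (3/40)·12 + (1/40)·14 + (1/40)·15 + (1/20)·16 + (1/20)·18 + (1/20)·20 + (1/40)·21 + (1/20)·24 + (1/40)·27 + (1/40)·28 + (1/40)·30 + (1/40)·32 + (1/40)·36 + (1/40)·40 = 55/4
≈ $13.75

$13.75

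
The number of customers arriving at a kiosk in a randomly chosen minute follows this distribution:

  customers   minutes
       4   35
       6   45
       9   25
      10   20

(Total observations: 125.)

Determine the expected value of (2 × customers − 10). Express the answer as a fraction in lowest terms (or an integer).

84/25

Total = 125, so P(customers=4) = 35/125, etc.
E[2x-10] = (7/25)·(-2) + (9/25)·2 + (1/5)·8 + (4/25)·10
     = 84/25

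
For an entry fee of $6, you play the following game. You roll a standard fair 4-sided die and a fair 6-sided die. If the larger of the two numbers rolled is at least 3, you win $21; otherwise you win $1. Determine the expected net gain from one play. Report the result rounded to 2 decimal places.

$11.67

E[payout] = (1/6)·1 + (5/6)·21 = 53/3
Expected profit = 53/3 − 6 = 35/3 ≈ $11.67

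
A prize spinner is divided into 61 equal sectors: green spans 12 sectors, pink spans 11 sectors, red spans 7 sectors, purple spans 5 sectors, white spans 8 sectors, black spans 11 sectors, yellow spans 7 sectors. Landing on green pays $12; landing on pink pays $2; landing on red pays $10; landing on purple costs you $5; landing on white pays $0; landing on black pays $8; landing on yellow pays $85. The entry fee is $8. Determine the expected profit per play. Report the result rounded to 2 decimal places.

$6.66

E[payout] = (12/61)·12 + (11/61)·2 + (7/61)·10 + (5/61)·(-5) + (8/61)·0 + (11/61)·8 + (7/61)·85 = 894/61
Expected profit = 894/61 − 8 = 406/61 ≈ $6.66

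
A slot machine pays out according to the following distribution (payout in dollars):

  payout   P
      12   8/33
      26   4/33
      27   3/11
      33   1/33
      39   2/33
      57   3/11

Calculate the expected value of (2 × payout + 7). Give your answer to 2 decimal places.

E[2x+7] = (8/33)·31 + (4/33)·59 + (3/11)·61 + (1/33)·73 + (2/33)·85 + (3/11)·121
     = 215/3 ≈ 71.67

71.67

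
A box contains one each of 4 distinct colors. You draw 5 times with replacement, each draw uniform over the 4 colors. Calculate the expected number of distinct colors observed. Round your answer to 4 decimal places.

Let Xⱼ=1 if type j appears at least once. P(Xⱼ=1) = 1 − ((4−1)/4)^5 = 781/1024.
E[#distinct] = 4·781/1024 = 781/256.
≈ 3.0508

3.0508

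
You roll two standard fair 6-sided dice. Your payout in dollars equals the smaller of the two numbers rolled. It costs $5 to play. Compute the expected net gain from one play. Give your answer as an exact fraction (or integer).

Distribution of the smaller of the two numbers rolled: 1 w.p. 11/36, 2 w.p. 1/4, 3 w.p. 7/36, 4 w.p. 5/36, 5 w.p. 1/12, 6 w.p. 1/36
E[payout] = (11/36)·1 + (1/4)·2 + (7/36)·3 + (5/36)·4 + (1/12)·5 + (1/36)·6 = 91/36
Expected profit = 91/36 − 5 = -89/36

-89/36 dollars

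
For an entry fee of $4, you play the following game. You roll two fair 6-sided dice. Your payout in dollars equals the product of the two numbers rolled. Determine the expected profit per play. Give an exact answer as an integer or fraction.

Distribution of the product of the two numbers rolled: 1 w.p. 1/36, 2 w.p. 1/18, 3 w.p. 1/18, 4 w.p. 1/12, 5 w.p. 1/18, 6 w.p. 1/9, …
E[payout] = (1/36)·1 + (1/18)·2 + (1/18)·3 + (1/12)·4 + (1/18)·5 + (1/9)·6 + (1/18)·8 + (1/36)·9 + (1/18)·10 + (1/9)·12 + (1/18)·15 + (1/36)·16 + (1/18)·18 + (1/18)·20 + (1/18)·24 + (1/36)·25 + (1/18)·30 + (1/36)·36 = 49/4
Expected profit = 49/4 − 4 = 33/4

33/4 dollars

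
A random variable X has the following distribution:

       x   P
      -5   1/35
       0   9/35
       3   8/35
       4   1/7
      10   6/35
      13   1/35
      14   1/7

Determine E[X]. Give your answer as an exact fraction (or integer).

E[X] = (1/35)·(-5) + (9/35)·0 + (8/35)·3 + (1/7)·4 + (6/35)·10 + (1/35)·13 + (1/7)·14
     = 26/5

26/5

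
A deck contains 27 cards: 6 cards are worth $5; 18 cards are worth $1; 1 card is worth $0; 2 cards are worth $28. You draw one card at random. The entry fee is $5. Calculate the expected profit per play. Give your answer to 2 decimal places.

-$1.15

E[payout] = (6/27)·5 + (18/27)·1 + (1/27)·0 + (2/27)·28 = 104/27
Expected profit = 104/27 − 5 = -31/27 ≈ -$1.15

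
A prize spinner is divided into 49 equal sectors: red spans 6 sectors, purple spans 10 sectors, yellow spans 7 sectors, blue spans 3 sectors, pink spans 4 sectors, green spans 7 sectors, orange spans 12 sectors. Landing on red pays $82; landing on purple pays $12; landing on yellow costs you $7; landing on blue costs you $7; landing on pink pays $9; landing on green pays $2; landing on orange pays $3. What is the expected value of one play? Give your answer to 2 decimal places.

$12.82

E[payout] = (6/49)·82 + (10/49)·12 + (7/49)·(-7) + (3/49)·(-7) + (4/49)·9 + (7/49)·2 + (12/49)·3 = 628/49
≈ $12.82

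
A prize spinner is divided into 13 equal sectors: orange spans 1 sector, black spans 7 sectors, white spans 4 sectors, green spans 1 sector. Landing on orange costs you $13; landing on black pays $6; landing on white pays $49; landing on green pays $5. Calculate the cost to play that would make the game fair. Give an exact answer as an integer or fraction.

230/13 dollars

E[payout] = (1/13)·(-13) + (7/13)·6 + (4/13)·49 + (1/13)·5 = 230/13
Fair fee = E[payout] = 230/13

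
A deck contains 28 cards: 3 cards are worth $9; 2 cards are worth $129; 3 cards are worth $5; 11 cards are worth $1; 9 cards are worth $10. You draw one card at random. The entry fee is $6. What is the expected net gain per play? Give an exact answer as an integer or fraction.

E[payout] = (3/28)·9 + (2/28)·129 + (3/28)·5 + (11/28)·1 + (9/28)·10 = 401/28
Expected profit = 401/28 − 6 = 233/28

233/28 dollars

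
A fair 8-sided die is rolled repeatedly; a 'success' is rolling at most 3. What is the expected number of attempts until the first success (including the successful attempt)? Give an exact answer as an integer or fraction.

8/3

For a geometric distribution, E[trials] = 1/p = 1/(3/8) = 8/3.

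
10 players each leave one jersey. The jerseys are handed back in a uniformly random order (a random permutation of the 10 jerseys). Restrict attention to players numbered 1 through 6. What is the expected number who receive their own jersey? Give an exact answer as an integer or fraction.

Let Xᵢ = 1 if person i gets their own jersey. For each i, P(Xᵢ=1) = 1/10.
By linearity of expectation, E[X₁+…+X_6] = 6·(1/10) = 3/5.

3/5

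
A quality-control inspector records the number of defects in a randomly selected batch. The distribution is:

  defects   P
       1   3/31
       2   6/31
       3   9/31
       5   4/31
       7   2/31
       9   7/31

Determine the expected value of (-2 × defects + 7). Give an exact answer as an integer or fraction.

E[-2x+7] = (3/31)·5 + (6/31)·3 + (9/31)·1 + (4/31)·(-3) + (2/31)·(-7) + (7/31)·(-11)
     = -61/31

-61/31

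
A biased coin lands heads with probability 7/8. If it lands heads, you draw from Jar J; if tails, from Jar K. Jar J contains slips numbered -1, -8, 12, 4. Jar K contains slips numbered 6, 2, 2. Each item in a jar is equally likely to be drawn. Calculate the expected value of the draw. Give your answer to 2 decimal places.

1.95

E[X | Jar J] = (-1 − 8 + 12 + 4)/4 = 7/4
E[X | Jar K] = (6 + 2 + 2)/3 = 10/3
E[X] = (7/8)·7/4 + (1/8)·10/3 = 187/96 ≈ 1.95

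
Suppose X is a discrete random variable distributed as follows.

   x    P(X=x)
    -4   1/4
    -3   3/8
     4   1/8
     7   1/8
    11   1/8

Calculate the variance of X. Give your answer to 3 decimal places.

E[X] = (1/4)·(-4) + (3/8)·(-3) + (1/8)·4 + (1/8)·7 + (1/8)·11 = 5/8
E[X²] = (1/4)·16 + (3/8)·9 + (1/8)·16 + (1/8)·49 + (1/8)·121 = 245/8
Var(X) = 245/8 − (5/8)² = 1935/64 ≈ 30.234

30.234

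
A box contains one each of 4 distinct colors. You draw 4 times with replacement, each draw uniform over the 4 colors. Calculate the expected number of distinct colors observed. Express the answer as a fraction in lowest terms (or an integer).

Let Xⱼ=1 if type j appears at least once. P(Xⱼ=1) = 1 − ((4−1)/4)^4 = 175/256.
E[#distinct] = 4·175/256 = 175/64.

175/64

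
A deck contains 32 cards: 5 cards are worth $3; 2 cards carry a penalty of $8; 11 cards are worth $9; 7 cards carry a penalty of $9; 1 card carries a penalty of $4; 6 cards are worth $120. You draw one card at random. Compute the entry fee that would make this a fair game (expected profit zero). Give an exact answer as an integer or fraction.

751/32 dollars

E[payout] = (5/32)·3 + (2/32)·(-8) + (11/32)·9 + (7/32)·(-9) + (1/32)·(-4) + (6/32)·120 = 751/32
Fair fee = E[payout] = 751/32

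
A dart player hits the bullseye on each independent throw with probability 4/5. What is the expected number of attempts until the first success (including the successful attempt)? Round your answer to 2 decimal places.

1.25

For a geometric distribution, E[trials] = 1/p = 1/(4/5) = 5/4.
≈ 1.25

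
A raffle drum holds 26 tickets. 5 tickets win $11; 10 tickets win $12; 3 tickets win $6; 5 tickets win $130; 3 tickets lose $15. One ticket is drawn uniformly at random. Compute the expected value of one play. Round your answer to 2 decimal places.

E[payout] = (5/26)·11 + (10/26)·12 + (3/26)·6 + (5/26)·130 + (3/26)·(-15) = 399/13
≈ $30.69

$30.69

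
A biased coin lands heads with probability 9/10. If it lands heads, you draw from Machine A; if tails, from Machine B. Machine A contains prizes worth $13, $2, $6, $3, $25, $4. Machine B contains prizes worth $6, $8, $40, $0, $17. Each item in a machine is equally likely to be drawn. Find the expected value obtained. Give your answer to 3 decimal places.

E[X | Machine A] = (13 + 2 + 6 + 3 + 25 + 4)/6 = 53/6
E[X | Machine B] = (6 + 8 + 40 + 0 + 17)/5 = 71/5
E[X] = (9/10)·53/6 + (1/10)·71/5 = 937/100 ≈ 9.370

$9.370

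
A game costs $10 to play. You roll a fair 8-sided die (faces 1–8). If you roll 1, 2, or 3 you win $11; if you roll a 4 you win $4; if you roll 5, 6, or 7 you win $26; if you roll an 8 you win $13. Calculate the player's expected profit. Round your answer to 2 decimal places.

E[payout] = (1/8)·4 + (3/8)·11 + (1/8)·13 + (3/8)·26 = 16
Expected profit = 16 − 10 = 6 ≈ $6.00

$6.00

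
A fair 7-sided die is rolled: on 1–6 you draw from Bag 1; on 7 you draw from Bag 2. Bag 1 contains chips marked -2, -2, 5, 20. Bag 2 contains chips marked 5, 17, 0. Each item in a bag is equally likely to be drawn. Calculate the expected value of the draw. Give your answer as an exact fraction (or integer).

233/42

E[X | Bag 1] = (-2 − 2 + 5 + 20)/4 = 21/4
E[X | Bag 2] = (5 + 17 + 0)/3 = 22/3
E[X] = (6/7)·21/4 + (1/7)·22/3 = 233/42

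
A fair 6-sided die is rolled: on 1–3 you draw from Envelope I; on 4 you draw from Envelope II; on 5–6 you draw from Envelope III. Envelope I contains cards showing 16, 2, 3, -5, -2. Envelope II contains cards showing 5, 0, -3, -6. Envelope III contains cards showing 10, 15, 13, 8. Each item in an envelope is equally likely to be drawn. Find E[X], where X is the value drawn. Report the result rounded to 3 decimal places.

5.067

E[X | Envelope I] = (16 + 2 + 3 − 5 − 2)/5 = 14/5
E[X | Envelope II] = (5 + 0 − 3 − 6)/4 = -1
E[X | Envelope III] = (10 + 15 + 13 + 8)/4 = 23/2
E[X] = (1/2)·14/5 + (1/6)·(-1) + (1/3)·23/2 = 76/15 ≈ 5.067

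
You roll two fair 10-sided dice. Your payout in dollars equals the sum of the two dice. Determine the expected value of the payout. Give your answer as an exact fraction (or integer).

Distribution of the sum of the two dice: 2 w.p. 1/100, 3 w.p. 1/50, 4 w.p. 3/100, 5 w.p. 1/25, 6 w.p. 1/20, 7 w.p. 3/50, …
E[payout] = (1/100)·2 + (1/50)·3 + (3/100)·4 + (1/25)·5 + (1/20)·6 + (3/50)·7 + (7/100)·8 + (2/25)·9 + (9/100)·10 + (1/10)·11 + (9/100)·12 + (2/25)·13 + (7/100)·14 + (3/50)·15 + (1/20)·16 + (1/25)·17 + (3/100)·18 + (1/50)·19 + (1/100)·20 = 11

$11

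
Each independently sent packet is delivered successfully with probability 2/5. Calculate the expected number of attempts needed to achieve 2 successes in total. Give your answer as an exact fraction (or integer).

By linearity (sum of 2 independent geometric waits), E[trials] = 2/p = 2/(2/5) = 5.

5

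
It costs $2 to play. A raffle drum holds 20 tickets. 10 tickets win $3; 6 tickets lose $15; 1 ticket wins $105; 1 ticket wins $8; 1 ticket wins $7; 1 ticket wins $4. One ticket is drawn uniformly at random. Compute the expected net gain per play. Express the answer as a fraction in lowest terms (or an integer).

6/5 dollars

E[payout] = (10/20)·3 + (6/20)·(-15) + (1/20)·105 + (1/20)·8 + (1/20)·7 + (1/20)·4 = 16/5
Expected profit = 16/5 − 2 = 6/5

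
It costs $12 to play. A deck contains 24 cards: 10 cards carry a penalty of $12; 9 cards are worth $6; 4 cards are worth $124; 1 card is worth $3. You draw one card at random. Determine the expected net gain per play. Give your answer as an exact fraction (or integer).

E[payout] = (10/24)·(-12) + (9/24)·6 + (4/24)·124 + (1/24)·3 = 433/24
Expected profit = 433/24 − 12 = 145/24

145/24 dollars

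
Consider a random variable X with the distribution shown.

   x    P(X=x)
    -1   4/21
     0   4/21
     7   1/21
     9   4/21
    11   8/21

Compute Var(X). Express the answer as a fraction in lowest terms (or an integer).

12116/441

E[X] = (4/21)·(-1) + (4/21)·0 + (1/21)·7 + (4/21)·9 + (8/21)·11 = 127/21
E[X²] = (4/21)·1 + (4/21)·0 + (1/21)·49 + (4/21)·81 + (8/21)·121 = 1345/21
Var(X) = 1345/21 − (127/21)² = 12116/441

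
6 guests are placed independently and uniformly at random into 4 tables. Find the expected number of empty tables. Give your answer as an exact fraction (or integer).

729/1024

Let Xⱼ=1 if table j is empty. P(Xⱼ=1) = ((4-1)/4)^6 = 729/4096.
By linearity, E[#empty] = 4·729/4096 = 729/1024.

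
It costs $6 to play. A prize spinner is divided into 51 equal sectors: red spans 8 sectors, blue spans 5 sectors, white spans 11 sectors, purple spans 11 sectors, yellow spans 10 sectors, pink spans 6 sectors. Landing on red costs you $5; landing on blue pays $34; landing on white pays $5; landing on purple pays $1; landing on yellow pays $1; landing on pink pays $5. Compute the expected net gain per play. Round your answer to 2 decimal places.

E[payout] = (8/51)·(-5) + (5/51)·34 + (11/51)·5 + (11/51)·1 + (10/51)·1 + (6/51)·5 = 236/51
Expected profit = 236/51 − 6 = -70/51 ≈ -$1.37

-$1.37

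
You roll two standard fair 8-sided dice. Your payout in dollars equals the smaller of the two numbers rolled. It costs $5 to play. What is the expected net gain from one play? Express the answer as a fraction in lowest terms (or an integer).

Distribution of the smaller of the two numbers rolled: 1 w.p. 15/64, 2 w.p. 13/64, 3 w.p. 11/64, 4 w.p. 9/64, 5 w.p. 7/64, 6 w.p. 5/64, …
E[payout] = (15/64)·1 + (13/64)·2 + (11/64)·3 + (9/64)·4 + (7/64)·5 + (5/64)·6 + (3/64)·7 + (1/64)·8 = 51/16
Expected profit = 51/16 − 5 = -29/16

-29/16 dollars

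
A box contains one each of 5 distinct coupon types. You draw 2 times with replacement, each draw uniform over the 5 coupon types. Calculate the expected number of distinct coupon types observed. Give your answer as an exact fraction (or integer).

Let Xⱼ=1 if type j appears at least once. P(Xⱼ=1) = 1 − ((5−1)/5)^2 = 9/25.
E[#distinct] = 5·9/25 = 9/5.

9/5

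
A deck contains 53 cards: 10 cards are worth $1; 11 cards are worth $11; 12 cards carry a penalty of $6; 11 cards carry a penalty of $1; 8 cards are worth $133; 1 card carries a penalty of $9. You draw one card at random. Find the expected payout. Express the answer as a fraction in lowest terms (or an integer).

E[payout] = (10/53)·1 + (11/53)·11 + (12/53)·(-6) + (11/53)·(-1) + (8/53)·133 + (1/53)·(-9) = 1103/53

1103/53 dollars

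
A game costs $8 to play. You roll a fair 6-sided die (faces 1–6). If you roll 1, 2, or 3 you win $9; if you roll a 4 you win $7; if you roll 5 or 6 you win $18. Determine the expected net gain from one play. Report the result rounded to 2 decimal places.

E[payout] = (1/6)·7 + (1/2)·9 + (1/3)·18 = 35/3
Expected profit = 35/3 − 8 = 11/3 ≈ $3.67

$3.67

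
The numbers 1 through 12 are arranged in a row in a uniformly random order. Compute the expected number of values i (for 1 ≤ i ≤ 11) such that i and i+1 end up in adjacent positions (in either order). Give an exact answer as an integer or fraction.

11/6

For each i ∈ {1,…,11}, let Xᵢ = 1 if i and i+1 are adjacent. P(Xᵢ=1) = 2·(12−1)!/12! = 2/12.
By linearity, E[ΣXᵢ] = (11)·(2/12) = 11/6.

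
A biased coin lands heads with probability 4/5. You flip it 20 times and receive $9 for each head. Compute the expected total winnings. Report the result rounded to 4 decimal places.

$144.0000

E[#heads] = 20·4/5 = 16 (linearity over flips).
E[winnings] = 9·16 = 144.
≈ 144.0000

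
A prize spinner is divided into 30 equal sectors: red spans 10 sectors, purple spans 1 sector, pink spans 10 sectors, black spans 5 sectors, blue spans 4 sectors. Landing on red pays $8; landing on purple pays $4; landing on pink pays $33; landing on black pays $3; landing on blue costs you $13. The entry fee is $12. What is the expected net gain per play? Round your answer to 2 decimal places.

$0.57

E[payout] = (10/30)·8 + (1/30)·4 + (10/30)·33 + (5/30)·3 + (4/30)·(-13) = 377/30
Expected profit = 377/30 − 12 = 17/30 ≈ $0.57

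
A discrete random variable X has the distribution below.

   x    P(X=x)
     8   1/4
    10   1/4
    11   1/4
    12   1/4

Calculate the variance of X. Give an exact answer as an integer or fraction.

35/16

E[X] = (1/4)·8 + (1/4)·10 + (1/4)·11 + (1/4)·12 = 41/4
E[X²] = (1/4)·64 + (1/4)·100 + (1/4)·121 + (1/4)·144 = 429/4
Var(X) = 429/4 − (41/4)² = 35/16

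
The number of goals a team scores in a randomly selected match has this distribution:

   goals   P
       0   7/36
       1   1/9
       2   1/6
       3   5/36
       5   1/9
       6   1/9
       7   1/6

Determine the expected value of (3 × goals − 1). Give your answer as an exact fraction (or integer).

E[3x-1] = (7/36)·(-1) + (1/9)·2 + (1/6)·5 + (5/36)·8 + (1/9)·14 + (1/9)·17 + (1/6)·20
     = 35/4

35/4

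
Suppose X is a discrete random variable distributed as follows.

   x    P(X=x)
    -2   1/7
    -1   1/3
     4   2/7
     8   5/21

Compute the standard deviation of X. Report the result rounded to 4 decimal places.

E[X] = 17/7, E[X²] = 145/7
Var(X) = E[X²] − (E[X])² = 145/7 − 289/49 = 726/49
SD(X) = √(726/49) ≈ 3.8492

3.8492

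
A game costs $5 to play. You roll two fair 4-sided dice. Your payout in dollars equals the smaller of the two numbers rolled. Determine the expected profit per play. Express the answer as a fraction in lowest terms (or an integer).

Distribution of the smaller of the two numbers rolled: 1 w.p. 7/16, 2 w.p. 5/16, 3 w.p. 3/16, 4 w.p. 1/16
E[payout] = (7/16)·1 + (5/16)·2 + (3/16)·3 + (1/16)·4 = 15/8
Expected profit = 15/8 − 5 = -25/8

-25/8 dollars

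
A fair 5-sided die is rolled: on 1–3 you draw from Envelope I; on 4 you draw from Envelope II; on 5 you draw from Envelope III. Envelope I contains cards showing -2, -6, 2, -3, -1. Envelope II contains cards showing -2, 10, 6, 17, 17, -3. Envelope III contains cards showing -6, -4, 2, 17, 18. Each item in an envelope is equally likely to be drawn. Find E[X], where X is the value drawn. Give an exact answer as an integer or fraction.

69/50

E[X | Envelope I] = (-2 − 6 + 2 − 3 − 1)/5 = -2
E[X | Envelope II] = (-2 + 10 + 6 + 17 + 17 − 3)/6 = 15/2
E[X | Envelope III] = (-6 − 4 + 2 + 17 + 18)/5 = 27/5
E[X] = (3/5)·(-2) + (1/5)·15/2 + (1/5)·27/5 = 69/50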